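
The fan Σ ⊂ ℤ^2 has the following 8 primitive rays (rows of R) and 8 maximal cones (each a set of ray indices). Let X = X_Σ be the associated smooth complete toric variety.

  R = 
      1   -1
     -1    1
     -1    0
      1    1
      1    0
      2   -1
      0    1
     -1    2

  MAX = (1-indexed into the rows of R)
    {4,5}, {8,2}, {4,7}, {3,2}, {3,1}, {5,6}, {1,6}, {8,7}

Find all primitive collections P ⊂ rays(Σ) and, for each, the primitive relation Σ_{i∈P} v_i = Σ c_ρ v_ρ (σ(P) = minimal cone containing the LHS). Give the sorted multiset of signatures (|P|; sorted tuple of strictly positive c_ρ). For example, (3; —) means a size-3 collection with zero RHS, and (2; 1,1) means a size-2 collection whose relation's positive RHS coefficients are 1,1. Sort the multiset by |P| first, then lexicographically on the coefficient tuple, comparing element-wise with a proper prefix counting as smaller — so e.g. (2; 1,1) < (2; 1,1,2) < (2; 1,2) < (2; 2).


Primitive collections (20):

  • {1,2}:  v_{1} + v_{2} = 0 — sig = (2; —)
  • {3,5}:  v_{3} + v_{5} = 0 — sig = (2; —)
  • {1,5}:  v_{1} + v_{5} = v_{6} — sig = (2; 1)
  • {1,7}:  v_{1} + v_{7} = v_{5} — sig = (2; 1)
  • {1,8}:  v_{1} + v_{8} = v_{7} — sig = (2; 1)
  • {2,5}:  v_{2} + v_{5} = v_{7} — sig = (2; 1)
  • {2,6}:  v_{2} + v_{6} = v_{5} — sig = (2; 1)
  • {2,7}:  v_{2} + v_{7} = v_{8} — sig = (2; 1)
  • {3,4}:  v_{3} + v_{4} = v_{7} — sig = (2; 1)
  • {3,6}:  v_{3} + v_{6} = v_{1} — sig = (2; 1)
  • {3,7}:  v_{3} + v_{7} = v_{2} — sig = (2; 1)
  • {5,7}:  v_{5} + v_{7} = v_{4} — sig = (2; 1)
  • {6,8}:  v_{6} + v_{8} = v_{4} — sig = (2; 1)
  • {1,4}:  v_{1} + v_{4} = 2·v_{5} — sig = (2; 2)
  • {2,4}:  v_{2} + v_{4} = 2·v_{7} — sig = (2; 2)
  • {3,8}:  v_{3} + v_{8} = 2·v_{2} — sig = (2; 2)
  • {5,8}:  v_{5} + v_{8} = 2·v_{7} — sig = (2; 2)
  • {6,7}:  v_{6} + v_{7} = 2·v_{5} — sig = (2; 2)
  • {4,6}:  v_{4} + v_{6} = 3·v_{5} — sig = (2; 3)
  • {4,8}:  v_{4} + v_{8} = 3·v_{7} — sig = (2; 3)

Hence PRS(X_Σ) =
    |P|=2: 20 collections, coeffs (), (), (1), (1), (1), (1), (1), (1), (1), (1), (1), (1), (1), (2), (2), (2), (2), (2), (3), (3)


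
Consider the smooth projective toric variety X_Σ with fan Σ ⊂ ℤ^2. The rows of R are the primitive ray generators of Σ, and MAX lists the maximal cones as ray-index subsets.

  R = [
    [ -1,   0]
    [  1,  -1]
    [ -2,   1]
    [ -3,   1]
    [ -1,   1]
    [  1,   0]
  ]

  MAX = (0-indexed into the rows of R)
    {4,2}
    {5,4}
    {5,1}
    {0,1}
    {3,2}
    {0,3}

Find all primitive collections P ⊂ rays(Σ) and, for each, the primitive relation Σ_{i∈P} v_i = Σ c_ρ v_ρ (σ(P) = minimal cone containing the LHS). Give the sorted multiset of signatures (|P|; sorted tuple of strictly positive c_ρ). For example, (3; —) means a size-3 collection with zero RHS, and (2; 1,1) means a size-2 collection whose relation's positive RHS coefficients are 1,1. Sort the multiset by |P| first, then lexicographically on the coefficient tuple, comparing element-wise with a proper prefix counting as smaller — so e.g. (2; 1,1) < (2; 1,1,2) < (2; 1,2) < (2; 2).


The 9 primitive collections of Σ (r=6, n=2):

  {0,5}:  v_{0} + v_{5} = 0  ⟹  sig = (2; —)
  {1,4}:  v_{1} + v_{4} = 0  ⟹  sig = (2; —)
  {0,2}:  v_{0} + v_{2} = v_{3}  ⟹  sig = (2; 1)
  {0,4}:  v_{0} + v_{4} = v_{2}  ⟹  sig = (2; 1)
  {1,2}:  v_{1} + v_{2} = v_{0}  ⟹  sig = (2; 1)
  {2,5}:  v_{2} + v_{5} = v_{4}  ⟹  sig = (2; 1)
  {3,5}:  v_{3} + v_{5} = v_{2}  ⟹  sig = (2; 1)
  {1,3}:  v_{1} + v_{3} = 2·v_{0}  ⟹  sig = (2; 2)
  {3,4}:  v_{3} + v_{4} = 2·v_{2}  ⟹  sig = (2; 2)

so the primitive-relation signature multiset is
    (2; —)
    (2; —)
    (2; 1)
    (2; 1)
    (2; 1)
    (2; 1)
    (2; 1)
    (2; 2)
    (2; 2)


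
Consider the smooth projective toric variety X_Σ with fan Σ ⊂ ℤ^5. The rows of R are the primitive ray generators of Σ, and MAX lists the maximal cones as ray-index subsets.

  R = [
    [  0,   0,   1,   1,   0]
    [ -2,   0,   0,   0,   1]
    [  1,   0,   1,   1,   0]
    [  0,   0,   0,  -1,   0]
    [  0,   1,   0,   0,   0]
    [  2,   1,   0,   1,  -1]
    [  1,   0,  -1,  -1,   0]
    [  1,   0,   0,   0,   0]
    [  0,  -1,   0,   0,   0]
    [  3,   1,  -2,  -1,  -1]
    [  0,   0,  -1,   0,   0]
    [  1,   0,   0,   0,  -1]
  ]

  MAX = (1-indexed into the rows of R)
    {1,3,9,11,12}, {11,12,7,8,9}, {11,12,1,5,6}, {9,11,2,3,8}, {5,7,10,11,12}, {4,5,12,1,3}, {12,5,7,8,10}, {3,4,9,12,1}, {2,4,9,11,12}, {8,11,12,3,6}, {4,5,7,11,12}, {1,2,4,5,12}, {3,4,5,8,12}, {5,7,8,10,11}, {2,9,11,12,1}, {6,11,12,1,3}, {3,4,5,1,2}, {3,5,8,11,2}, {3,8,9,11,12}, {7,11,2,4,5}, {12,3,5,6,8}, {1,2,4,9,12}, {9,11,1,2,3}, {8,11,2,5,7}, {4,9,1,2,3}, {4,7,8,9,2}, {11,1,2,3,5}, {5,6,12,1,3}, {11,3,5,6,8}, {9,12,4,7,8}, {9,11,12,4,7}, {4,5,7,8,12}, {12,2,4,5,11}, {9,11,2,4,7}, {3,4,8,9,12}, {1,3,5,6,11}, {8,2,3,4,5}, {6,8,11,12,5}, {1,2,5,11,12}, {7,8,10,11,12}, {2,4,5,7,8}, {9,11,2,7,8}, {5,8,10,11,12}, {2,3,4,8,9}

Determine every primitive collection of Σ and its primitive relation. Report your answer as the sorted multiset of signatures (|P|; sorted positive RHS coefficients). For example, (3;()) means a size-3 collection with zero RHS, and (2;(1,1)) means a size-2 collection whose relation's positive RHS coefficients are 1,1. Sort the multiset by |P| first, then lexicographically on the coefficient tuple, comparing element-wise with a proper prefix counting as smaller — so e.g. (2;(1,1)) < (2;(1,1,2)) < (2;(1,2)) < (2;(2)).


22 collections generate NE(X_Σ); each relation:

  P = {5,9}:  v_{5} + v_{9} = 0  ⟹  sig = (2;())
  P = {1,7}:  v_{1} + v_{7} = v_{8}  ⟹  sig = (2;(1))
  P = {1,8}:  v_{1} + v_{8} = v_{3}  ⟹  sig = (2;(1))
  P = {2,6}:  v_{2} + v_{6} = v_{1} + v_{5} + v_{11}  ⟹  sig = (2;(1,1,1))
  P = {2,10}:  v_{2} + v_{10} = v_{5} + v_{7} + v_{11}  ⟹  sig = (2;(1,1,1))
  P = {4,6}:  v_{4} + v_{6} = v_{5} + v_{8} + v_{12}  ⟹  sig = (2;(1,1,1))
  P = {6,9}:  v_{6} + v_{9} = v_{3} + v_{11} + v_{12}  ⟹  sig = (2;(1,1,1))
  P = {9,10}:  v_{9} + v_{10} = v_{7} + v_{8} + v_{11} + v_{12}  ⟹  sig = (2;(1,1,1,1))
  P = {1,10}:  v_{1} + v_{10} = v_{5} + 2·v_{8} + v_{11} + v_{12}  ⟹  sig = (2;(1,1,1,2))
  P = {6,7}:  v_{6} + v_{7} = v_{5} + 2·v_{8} + v_{11} + v_{12}  ⟹  sig = (2;(1,1,1,2))
  P = {3,10}:  v_{3} + v_{10} = v_{5} + 3·v_{8} + v_{11} + v_{12}  ⟹  sig = (2;(1,1,1,3))
  P = {4,10}:  v_{4} + v_{10} = v_{5} + 2·v_{7} + v_{12}  ⟹  sig = (2;(1,1,2))
  P = {3,7}:  v_{3} + v_{7} = 2·v_{8}  ⟹  sig = (2;(2))
  P = {6,10}:  v_{6} + v_{10} = 2·v_{5} + 3·v_{8} + 2·v_{11} + 2·v_{12}  ⟹  sig = (2;(2,2,2,3))
  P = {1,4,11}:  v_{1} + v_{4} + v_{11} = 0  ⟹  sig = (3;())
  P = {2,8,12}:  v_{2} + v_{8} + v_{12} = 0  ⟹  sig = (3;())
  P = {2,3,12}:  v_{2} + v_{3} + v_{12} = v_{1}  ⟹  sig = (3;(1))
  P = {3,4,11}:  v_{3} + v_{4} + v_{11} = v_{8}  ⟹  sig = (3;(1))
  P = {4,8,11}:  v_{4} + v_{8} + v_{11} = v_{7}  ⟹  sig = (3;(1))
  P = {2,7,12}:  v_{2} + v_{7} + v_{12} = v_{4} + v_{11}  ⟹  sig = (3;(1,1))
  P = {3,5,11,12}:  v_{3} + v_{5} + v_{11} + v_{12} = v_{6}  ⟹  sig = (4;(1))
  P = {5,7,8,11,12}:  v_{5} + v_{7} + v_{8} + v_{11} + v_{12} = v_{10}  ⟹  sig = (5;(1))

Sorted signature multiset PRS(X):
{ (2;()),  (2;(1)) ×2,  (2;(1,1,1)) ×4,  (2;(1,1,1,1)),  (2;(1,1,1,2)) ×2,  (2;(1,1,1,3)),  (2;(1,1,2)),  (2;(2)),  (2;(2,2,2,3)),  (3;()) ×2,  (3;(1)) ×3,  (3;(1,1)),  (4;(1)),  (5;(1)) }


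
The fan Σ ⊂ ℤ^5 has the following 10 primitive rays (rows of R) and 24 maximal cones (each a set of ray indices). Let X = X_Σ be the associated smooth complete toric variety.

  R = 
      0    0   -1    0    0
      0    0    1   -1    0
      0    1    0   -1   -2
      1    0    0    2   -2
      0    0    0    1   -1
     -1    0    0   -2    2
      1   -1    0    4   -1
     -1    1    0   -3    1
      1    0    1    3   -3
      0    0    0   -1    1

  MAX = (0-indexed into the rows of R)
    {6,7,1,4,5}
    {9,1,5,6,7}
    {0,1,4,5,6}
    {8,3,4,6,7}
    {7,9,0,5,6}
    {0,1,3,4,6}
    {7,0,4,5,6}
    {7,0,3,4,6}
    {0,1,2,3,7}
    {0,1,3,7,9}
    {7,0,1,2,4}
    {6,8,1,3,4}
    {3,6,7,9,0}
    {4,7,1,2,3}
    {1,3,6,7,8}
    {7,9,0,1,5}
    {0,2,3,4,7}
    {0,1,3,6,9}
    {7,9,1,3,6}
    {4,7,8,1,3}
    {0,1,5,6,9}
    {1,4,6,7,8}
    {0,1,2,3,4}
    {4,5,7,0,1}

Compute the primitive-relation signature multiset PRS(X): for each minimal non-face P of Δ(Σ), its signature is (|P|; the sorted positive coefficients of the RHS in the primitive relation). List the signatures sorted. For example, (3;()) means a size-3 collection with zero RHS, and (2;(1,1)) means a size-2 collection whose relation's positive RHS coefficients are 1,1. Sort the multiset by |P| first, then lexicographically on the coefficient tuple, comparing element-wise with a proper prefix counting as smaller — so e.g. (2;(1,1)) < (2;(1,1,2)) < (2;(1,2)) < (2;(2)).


|primitive collections| = 12. Relations:

  {3,5}:  v_{3} + v_{5} = 0  so sig = (2;())
  {4,9}:  v_{4} + v_{9} = 0  so sig = (2;())
  {0,8}:  v_{0} + v_{8} = v_{3} + v_{4}  so sig = (2;(1,1))
  {2,6}:  v_{2} + v_{6} = v_{3} + v_{4}  so sig = (2;(1,1))
  {2,5}:  v_{2} + v_{5} = v_{0} + v_{1} + v_{4} + v_{7}  so sig = (2;(1,1,1,1))
  {2,9}:  v_{2} + v_{9} = v_{0} + v_{1} + v_{3} + v_{7}  so sig = (2;(1,1,1,1))
  {5,8}:  v_{5} + v_{8} = v_{1} + v_{4} + v_{6} + v_{7}  so sig = (2;(1,1,1,1))
  {8,9}:  v_{8} + v_{9} = v_{1} + v_{3} + v_{6} + v_{7}  so sig = (2;(1,1,1,1))
  {2,8}:  v_{2} + v_{8} = v_{1} + 2·v_{3} + 2·v_{4} + v_{7}  so sig = (2;(1,1,2,2))
  {0,1,6,7}:  v_{0} + v_{1} + v_{6} + v_{7} = 0  so sig = (4;())
  {0,1,3,4,7}:  v_{0} + v_{1} + v_{3} + v_{4} + v_{7} = v_{2}  so sig = (5;(1))
  {1,3,4,6,7}:  v_{1} + v_{3} + v_{4} + v_{6} + v_{7} = v_{8}  so sig = (5;(1))

Sorted signature multiset PRS(X):
    (2;())
    (2;())
    (2;(1,1))
    (2;(1,1))
    (2;(1,1,1,1))
    (2;(1,1,1,1))
    (2;(1,1,1,1))
    (2;(1,1,1,1))
    (2;(1,1,2,2))
    (4;())
    (5;(1))
    (5;(1))


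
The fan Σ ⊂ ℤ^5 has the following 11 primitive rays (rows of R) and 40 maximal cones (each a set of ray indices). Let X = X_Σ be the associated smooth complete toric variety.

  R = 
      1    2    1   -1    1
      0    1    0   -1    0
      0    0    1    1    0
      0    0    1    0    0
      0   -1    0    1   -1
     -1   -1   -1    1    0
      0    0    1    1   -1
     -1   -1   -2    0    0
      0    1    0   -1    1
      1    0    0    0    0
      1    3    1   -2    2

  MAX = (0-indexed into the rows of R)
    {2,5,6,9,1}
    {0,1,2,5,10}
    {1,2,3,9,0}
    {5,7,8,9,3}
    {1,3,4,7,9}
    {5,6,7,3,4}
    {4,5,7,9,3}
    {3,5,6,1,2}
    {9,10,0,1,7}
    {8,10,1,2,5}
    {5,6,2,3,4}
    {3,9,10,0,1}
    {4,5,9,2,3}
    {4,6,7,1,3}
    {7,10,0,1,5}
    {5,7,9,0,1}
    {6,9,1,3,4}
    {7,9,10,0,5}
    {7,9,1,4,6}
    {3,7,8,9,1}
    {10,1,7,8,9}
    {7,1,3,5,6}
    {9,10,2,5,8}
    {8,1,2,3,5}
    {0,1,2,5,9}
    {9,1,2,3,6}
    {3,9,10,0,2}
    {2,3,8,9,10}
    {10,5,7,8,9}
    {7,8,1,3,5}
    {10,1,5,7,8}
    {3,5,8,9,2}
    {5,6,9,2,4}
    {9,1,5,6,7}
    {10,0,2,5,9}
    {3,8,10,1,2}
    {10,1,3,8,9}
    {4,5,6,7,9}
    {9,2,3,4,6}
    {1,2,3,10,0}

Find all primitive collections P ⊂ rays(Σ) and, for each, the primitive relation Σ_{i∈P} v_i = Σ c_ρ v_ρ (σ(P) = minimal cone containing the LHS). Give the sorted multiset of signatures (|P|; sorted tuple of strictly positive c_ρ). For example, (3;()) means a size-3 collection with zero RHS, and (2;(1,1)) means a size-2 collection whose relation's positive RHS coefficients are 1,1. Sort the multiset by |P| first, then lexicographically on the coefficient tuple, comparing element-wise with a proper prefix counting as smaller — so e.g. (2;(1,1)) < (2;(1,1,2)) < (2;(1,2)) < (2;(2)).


21 collections generate NE(X_Σ); each relation:

  P = {4,8}:  v_{4} + v_{8} = 0 — sig = (2;())
  P = {0,8}:  v_{0} + v_{8} = v_{10} — sig = (2;(1))
  P = {2,7}:  v_{2} + v_{7} = v_{5} — sig = (2;(1))
  P = {4,10}:  v_{4} + v_{10} = v_{0} — sig = (2;(1))
  P = {6,8}:  v_{6} + v_{8} = v_{1} + v_{2} — sig = (2;(1,1))
  P = {0,4}:  v_{0} + v_{4} = v_{1} + v_{2} + v_{9} — sig = (2;(1,1,1))
  P = {6,10}:  v_{6} + v_{10} = v_{0} + v_{1} + v_{2} — sig = (2;(1,1,1))
  P = {0,6}:  v_{0} + v_{6} = 2·v_{1} + 2·v_{2} + v_{9} — sig = (2;(1,2,2))
  P = {0,3,7}:  v_{0} + v_{3} + v_{7} = v_{8} — sig = (3;(1))
  P = {1,2,4}:  v_{1} + v_{2} + v_{4} = v_{6} — sig = (3;(1))
  P = {0,3,5}:  v_{0} + v_{3} + v_{5} = v_{2} + v_{8} — sig = (3;(1,1))
  P = {1,4,5}:  v_{1} + v_{4} + v_{5} = v_{6} + v_{7} — sig = (3;(1,1))
  P = {3,5,10}:  v_{3} + v_{5} + v_{10} = v_{2} + 2·v_{8} — sig = (3;(1,2))
  P = {3,7,10}:  v_{3} + v_{7} + v_{10} = 2·v_{8} — sig = (3;(2))
  P = {1,3,5,9}:  v_{1} + v_{3} + v_{5} + v_{9} = 0 — sig = (4;())
  P = {1,2,8,9}:  v_{1} + v_{2} + v_{8} + v_{9} = v_{0} — sig = (4;(1))
  P = {3,6,7,9}:  v_{3} + v_{6} + v_{7} + v_{9} = v_{4} — sig = (4;(1))
  P = {1,5,8,9}:  v_{1} + v_{5} + v_{8} + v_{9} = v_{0} + v_{7} — sig = (4;(1,1))
  P = {3,5,6,9}:  v_{3} + v_{5} + v_{6} + v_{9} = v_{2} + v_{4} — sig = (4;(1,1))
  P = {1,5,9,10}:  v_{1} + v_{5} + v_{9} + v_{10} = 2·v_{0} + v_{7} — sig = (4;(1,2))
  P = {1,2,9,10}:  v_{1} + v_{2} + v_{9} + v_{10} = 2·v_{0} — sig = (4;(2))

Sorted signature multiset PRS(X):
    |P|=2: 8 collections, coeffs (), (1), (1), (1), (1,1), (1,1,1), (1,1,1), (1,2,2)
    |P|=3: 6 collections, coeffs (1), (1), (1,1), (1,1), (1,2), (2)
    |P|=4: 7 collections, coeffs (), (1), (1), (1,1), (1,1), (1,2), (2)


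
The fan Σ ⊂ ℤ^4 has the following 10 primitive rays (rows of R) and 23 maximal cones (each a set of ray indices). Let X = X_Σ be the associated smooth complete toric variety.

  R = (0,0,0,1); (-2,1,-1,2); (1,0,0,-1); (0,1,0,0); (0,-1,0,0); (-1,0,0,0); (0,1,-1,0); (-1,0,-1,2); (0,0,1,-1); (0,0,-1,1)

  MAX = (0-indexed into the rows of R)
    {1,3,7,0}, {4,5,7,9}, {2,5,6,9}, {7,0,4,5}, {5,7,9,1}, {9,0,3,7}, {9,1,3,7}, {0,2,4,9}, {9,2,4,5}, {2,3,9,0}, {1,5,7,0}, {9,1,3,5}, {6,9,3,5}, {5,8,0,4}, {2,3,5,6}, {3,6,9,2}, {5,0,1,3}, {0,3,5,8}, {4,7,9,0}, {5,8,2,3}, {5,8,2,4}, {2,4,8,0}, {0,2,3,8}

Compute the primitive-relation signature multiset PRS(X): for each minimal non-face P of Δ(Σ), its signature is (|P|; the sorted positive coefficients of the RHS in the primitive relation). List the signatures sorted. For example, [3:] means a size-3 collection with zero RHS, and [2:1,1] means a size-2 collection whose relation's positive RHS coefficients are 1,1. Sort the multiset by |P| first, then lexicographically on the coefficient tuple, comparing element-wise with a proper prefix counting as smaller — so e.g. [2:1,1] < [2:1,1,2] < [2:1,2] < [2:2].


|primitive collections| = 17. Relations:

  {3,4}:  v_{3} + v_{4} = 0  ⟹  sig = [2:]
  {8,9}:  v_{8} + v_{9} = 0  ⟹  sig = [2:]
  {2,7}:  v_{2} + v_{7} = v_{9}  ⟹  sig = [2:1]
  {0,6}:  v_{0} + v_{6} = v_{3} + v_{9}  ⟹  sig = [2:1,1]
  {1,4}:  v_{1} + v_{4} = v_{5} + v_{7}  ⟹  sig = [2:1,1]
  {7,8}:  v_{7} + v_{8} = v_{0} + v_{5}  ⟹  sig = [2:1,1]
  {1,2}:  v_{1} + v_{2} = v_{3} + v_{5} + v_{9}  ⟹  sig = [2:1,1,1]
  {4,6}:  v_{4} + v_{6} = v_{2} + v_{5} + v_{9}  ⟹  sig = [2:1,1,1]
  {6,8}:  v_{6} + v_{8} = v_{2} + v_{3} + v_{5}  ⟹  sig = [2:1,1,1]
  {1,8}:  v_{1} + v_{8} = v_{0} + v_{3} + 2·v_{5}  ⟹  sig = [2:1,1,2]
  {6,7}:  v_{6} + v_{7} = v_{3} + v_{5} + 2·v_{9}  ⟹  sig = [2:1,1,2]
  {1,6}:  v_{1} + v_{6} = 2·v_{3} + 2·v_{5} + 2·v_{9}  ⟹  sig = [2:2,2,2]
  {0,2,5}:  v_{0} + v_{2} + v_{5} = 0  ⟹  sig = [3:]
  {0,5,9}:  v_{0} + v_{5} + v_{9} = v_{7}  ⟹  sig = [3:1]
  {3,5,7}:  v_{3} + v_{5} + v_{7} = v_{1}  ⟹  sig = [3:1]
  {0,1,9}:  v_{0} + v_{1} + v_{9} = v_{3} + 2·v_{7}  ⟹  sig = [3:1,2]
  {2,3,5,9}:  v_{2} + v_{3} + v_{5} + v_{9} = v_{6}  ⟹  sig = [4:1]

Hence PRS(X_Σ) =
    |P|=2: 12 collections, coeffs (), (), (1), (1,1), (1,1), (1,1), (1,1,1), (1,1,1), (1,1,1), (1,1,2), (1,1,2), (2,2,2)
    |P|=3: 4 collections, coeffs (), (1), (1), (1,2)
    |P|=4: 1 collection, coeffs (1)


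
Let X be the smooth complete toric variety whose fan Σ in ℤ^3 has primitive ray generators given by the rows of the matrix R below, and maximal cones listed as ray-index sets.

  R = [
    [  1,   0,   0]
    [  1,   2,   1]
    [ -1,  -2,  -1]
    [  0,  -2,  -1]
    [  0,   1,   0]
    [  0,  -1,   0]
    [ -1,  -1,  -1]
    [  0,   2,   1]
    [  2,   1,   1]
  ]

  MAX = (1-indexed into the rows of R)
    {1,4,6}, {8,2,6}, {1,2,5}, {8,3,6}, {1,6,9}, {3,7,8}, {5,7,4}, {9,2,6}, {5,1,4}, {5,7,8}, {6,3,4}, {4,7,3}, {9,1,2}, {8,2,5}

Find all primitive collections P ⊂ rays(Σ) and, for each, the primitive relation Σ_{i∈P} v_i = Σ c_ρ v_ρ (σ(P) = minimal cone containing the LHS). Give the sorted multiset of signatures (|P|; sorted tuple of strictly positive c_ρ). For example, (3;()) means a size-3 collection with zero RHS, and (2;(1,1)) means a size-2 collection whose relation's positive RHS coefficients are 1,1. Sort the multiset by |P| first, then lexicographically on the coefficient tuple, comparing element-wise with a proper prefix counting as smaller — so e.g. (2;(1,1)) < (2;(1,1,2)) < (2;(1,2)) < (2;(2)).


16 collections generate NE(X_Σ); each relation:

  P={2,3}:  v_{2} + v_{3} = 0  ⟹  sig = (2;())
  P={4,8}:  v_{4} + v_{8} = 0  ⟹  sig = (2;())
  P={5,6}:  v_{5} + v_{6} = 0  ⟹  sig = (2;())
  P={1,3}:  v_{1} + v_{3} = v_{4}  ⟹  sig = (2;(1))
  P={1,8}:  v_{1} + v_{8} = v_{2}  ⟹  sig = (2;(1))
  P={2,4}:  v_{2} + v_{4} = v_{1}  ⟹  sig = (2;(1))
  P={2,7}:  v_{2} + v_{7} = v_{5}  ⟹  sig = (2;(1))
  P={3,5}:  v_{3} + v_{5} = v_{7}  ⟹  sig = (2;(1))
  P={6,7}:  v_{6} + v_{7} = v_{3}  ⟹  sig = (2;(1))
  P={7,9}:  v_{7} + v_{9} = v_{1}  ⟹  sig = (2;(1))
  P={1,7}:  v_{1} + v_{7} = v_{4} + v_{5}  ⟹  sig = (2;(1,1))
  P={3,9}:  v_{3} + v_{9} = v_{1} + v_{6}  ⟹  sig = (2;(1,1))
  P={5,9}:  v_{5} + v_{9} = v_{1} + v_{2}  ⟹  sig = (2;(1,1))
  P={4,9}:  v_{4} + v_{9} = 2·v_{1} + v_{6}  ⟹  sig = (2;(1,2))
  P={8,9}:  v_{8} + v_{9} = 2·v_{2} + v_{6}  ⟹  sig = (2;(1,2))
  P={1,2,6}:  v_{1} + v_{2} + v_{6} = v_{9}  ⟹  sig = (3;(1))

Signatures (|P|; sorted positive RHS coefficients), sorted:
    |P|=2: 15 collections, coeffs (), (), (), (1), (1), (1), (1), (1), (1), (1), (1,1), (1,1), (1,1), (1,2), (1,2)
    |P|=3: 1 collection, coeffs (1)


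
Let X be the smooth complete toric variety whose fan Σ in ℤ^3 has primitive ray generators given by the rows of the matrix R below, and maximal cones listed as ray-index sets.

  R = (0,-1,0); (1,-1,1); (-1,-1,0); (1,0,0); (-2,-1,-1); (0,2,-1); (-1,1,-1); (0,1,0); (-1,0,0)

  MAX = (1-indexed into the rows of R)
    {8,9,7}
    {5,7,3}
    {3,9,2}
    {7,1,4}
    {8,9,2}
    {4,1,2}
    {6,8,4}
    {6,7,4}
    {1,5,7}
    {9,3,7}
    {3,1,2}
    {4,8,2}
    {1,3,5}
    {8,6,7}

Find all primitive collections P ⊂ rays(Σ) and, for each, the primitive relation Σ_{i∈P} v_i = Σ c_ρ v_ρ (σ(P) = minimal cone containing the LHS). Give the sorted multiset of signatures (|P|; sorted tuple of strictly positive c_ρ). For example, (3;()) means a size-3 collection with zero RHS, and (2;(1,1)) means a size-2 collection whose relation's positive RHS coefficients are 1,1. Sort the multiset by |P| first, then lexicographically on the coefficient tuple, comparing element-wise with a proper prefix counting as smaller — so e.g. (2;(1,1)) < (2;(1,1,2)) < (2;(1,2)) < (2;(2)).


Δ(Σ) — 9 vertices, 17 min non-faces:

  • {1,8}:  v_{1} + v_{8} = 0  ⇒ sig = (2;())
  • {2,7}:  v_{2} + v_{7} = 0  ⇒ sig = (2;())
  • {4,9}:  v_{4} + v_{9} = 0  ⇒ sig = (2;())
  • {1,9}:  v_{1} + v_{9} = v_{3}  ⇒ sig = (2;(1))
  • {3,4}:  v_{3} + v_{4} = v_{1}  ⇒ sig = (2;(1))
  • {3,6}:  v_{3} + v_{6} = v_{7}  ⇒ sig = (2;(1))
  • {3,8}:  v_{3} + v_{8} = v_{9}  ⇒ sig = (2;(1))
  • {1,6}:  v_{1} + v_{6} = v_{4} + v_{7}  ⇒ sig = (2;(1,1))
  • {2,5}:  v_{2} + v_{5} = v_{1} + v_{3}  ⇒ sig = (2;(1,1))
  • {2,6}:  v_{2} + v_{6} = v_{4} + v_{8}  ⇒ sig = (2;(1,1))
  • {5,8}:  v_{5} + v_{8} = v_{3} + v_{7}  ⇒ sig = (2;(1,1))
  • {6,9}:  v_{6} + v_{9} = v_{7} + v_{8}  ⇒ sig = (2;(1,1))
  • {4,5}:  v_{4} + v_{5} = 2·v_{1} + v_{7}  ⇒ sig = (2;(1,2))
  • {5,6}:  v_{5} + v_{6} = v_{1} + 2·v_{7}  ⇒ sig = (2;(1,2))
  • {5,9}:  v_{5} + v_{9} = 2·v_{3} + v_{7}  ⇒ sig = (2;(1,2))
  • {1,3,7}:  v_{1} + v_{3} + v_{7} = v_{5}  ⇒ sig = (3;(1))
  • {4,7,8}:  v_{4} + v_{7} + v_{8} = v_{6}  ⇒ sig = (3;(1))

Sorted signature multiset PRS(X):
{ (2;()) ×3,  (2;(1)) ×4,  (2;(1,1)) ×5,  (2;(1,2)) ×3,  (3;(1)) ×2 }


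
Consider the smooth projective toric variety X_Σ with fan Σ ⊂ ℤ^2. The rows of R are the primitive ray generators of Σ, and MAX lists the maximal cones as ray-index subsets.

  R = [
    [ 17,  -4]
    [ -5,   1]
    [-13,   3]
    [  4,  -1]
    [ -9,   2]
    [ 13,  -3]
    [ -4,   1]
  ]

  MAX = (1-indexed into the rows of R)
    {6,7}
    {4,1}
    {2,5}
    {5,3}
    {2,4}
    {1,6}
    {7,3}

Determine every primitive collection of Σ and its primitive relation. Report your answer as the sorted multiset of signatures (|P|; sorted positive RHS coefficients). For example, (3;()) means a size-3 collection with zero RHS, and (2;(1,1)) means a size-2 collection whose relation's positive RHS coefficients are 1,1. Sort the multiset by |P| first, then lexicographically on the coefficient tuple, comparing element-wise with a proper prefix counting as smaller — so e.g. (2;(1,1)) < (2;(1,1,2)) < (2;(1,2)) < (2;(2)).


Σ has 14 primitive collections:

  P={3,6}:  v_{3} + v_{6} = 0  so sig = (2;())
  P={4,7}:  v_{4} + v_{7} = 0  so sig = (2;())
  P={1,3}:  v_{1} + v_{3} = v_{4}  so sig = (2;(1))
  P={1,7}:  v_{1} + v_{7} = v_{6}  so sig = (2;(1))
  P={2,7}:  v_{2} + v_{7} = v_{5}  so sig = (2;(1))
  P={3,4}:  v_{3} + v_{4} = v_{5}  so sig = (2;(1))
  P={4,5}:  v_{4} + v_{5} = v_{2}  so sig = (2;(1))
  P={4,6}:  v_{4} + v_{6} = v_{1}  so sig = (2;(1))
  P={5,6}:  v_{5} + v_{6} = v_{4}  so sig = (2;(1))
  P={5,7}:  v_{5} + v_{7} = v_{3}  so sig = (2;(1))
  P={1,5}:  v_{1} + v_{5} = 2·v_{4}  so sig = (2;(2))
  P={2,3}:  v_{2} + v_{3} = 2·v_{5}  so sig = (2;(2))
  P={2,6}:  v_{2} + v_{6} = 2·v_{4}  so sig = (2;(2))
  P={1,2}:  v_{1} + v_{2} = 3·v_{4}  so sig = (2;(3))

Hence PRS(X_Σ) =
{ (2;()) ×2,  (2;(1)) ×8,  (2;(2)) ×3,  (2;(3)) }


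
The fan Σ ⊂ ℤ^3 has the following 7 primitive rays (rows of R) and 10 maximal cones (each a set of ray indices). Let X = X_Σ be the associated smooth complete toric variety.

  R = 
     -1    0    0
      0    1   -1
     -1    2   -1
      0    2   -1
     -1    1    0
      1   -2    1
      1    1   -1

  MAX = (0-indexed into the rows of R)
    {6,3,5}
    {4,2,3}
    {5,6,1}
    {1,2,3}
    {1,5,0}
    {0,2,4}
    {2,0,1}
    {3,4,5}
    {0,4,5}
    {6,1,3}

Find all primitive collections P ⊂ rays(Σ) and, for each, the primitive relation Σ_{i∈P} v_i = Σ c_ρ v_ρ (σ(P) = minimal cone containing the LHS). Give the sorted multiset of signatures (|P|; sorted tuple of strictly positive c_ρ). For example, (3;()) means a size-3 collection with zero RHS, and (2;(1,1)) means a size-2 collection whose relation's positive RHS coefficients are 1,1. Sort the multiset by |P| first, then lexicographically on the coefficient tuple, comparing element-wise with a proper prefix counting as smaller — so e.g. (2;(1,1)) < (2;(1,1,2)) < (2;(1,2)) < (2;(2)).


|primitive collections| = 7. Relations:

  {2,5}:  v_{2} + v_{5} = 0 ; sig = (2;())
  {0,3}:  v_{0} + v_{3} = v_{2} ; sig = (2;(1))
  {0,6}:  v_{0} + v_{6} = v_{1} ; sig = (2;(1))
  {1,4}:  v_{1} + v_{4} = v_{2} ; sig = (2;(1))
  {4,6}:  v_{4} + v_{6} = v_{3} ; sig = (2;(1))
  {2,6}:  v_{2} + v_{6} = v_{1} + v_{3} ; sig = (2;(1,1))
  {1,3,5}:  v_{1} + v_{3} + v_{5} = v_{6} ; sig = (3;(1))

Hence PRS(X_Σ) =
{ (2;()),  (2;(1)) ×4,  (2;(1,1)),  (3;(1)) }


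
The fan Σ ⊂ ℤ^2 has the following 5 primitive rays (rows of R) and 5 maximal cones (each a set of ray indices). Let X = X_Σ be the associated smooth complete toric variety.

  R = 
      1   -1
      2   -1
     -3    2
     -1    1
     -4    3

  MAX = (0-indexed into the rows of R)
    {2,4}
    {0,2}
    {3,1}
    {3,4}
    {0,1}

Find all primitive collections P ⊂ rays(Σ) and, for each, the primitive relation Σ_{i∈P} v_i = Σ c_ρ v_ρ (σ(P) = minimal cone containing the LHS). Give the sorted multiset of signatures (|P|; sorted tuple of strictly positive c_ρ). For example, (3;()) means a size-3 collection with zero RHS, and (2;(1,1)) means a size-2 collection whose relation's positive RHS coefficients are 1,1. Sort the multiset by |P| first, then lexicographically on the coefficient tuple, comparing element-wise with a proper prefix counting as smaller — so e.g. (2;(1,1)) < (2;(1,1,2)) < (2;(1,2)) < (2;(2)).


5 collections generate NE(X_Σ); each relation:

  {0,3}:  v_{0} + v_{3} = 0  ⇒ sig = (2;())
  {0,4}:  v_{0} + v_{4} = v_{2}  ⇒ sig = (2;(1))
  {1,2}:  v_{1} + v_{2} = v_{3}  ⇒ sig = (2;(1))
  {2,3}:  v_{2} + v_{3} = v_{4}  ⇒ sig = (2;(1))
  {1,4}:  v_{1} + v_{4} = 2·v_{3}  ⇒ sig = (2;(2))

Hence PRS(X_Σ) =
{ (2;()),  (2;(1)) ×3,  (2;(2)) }


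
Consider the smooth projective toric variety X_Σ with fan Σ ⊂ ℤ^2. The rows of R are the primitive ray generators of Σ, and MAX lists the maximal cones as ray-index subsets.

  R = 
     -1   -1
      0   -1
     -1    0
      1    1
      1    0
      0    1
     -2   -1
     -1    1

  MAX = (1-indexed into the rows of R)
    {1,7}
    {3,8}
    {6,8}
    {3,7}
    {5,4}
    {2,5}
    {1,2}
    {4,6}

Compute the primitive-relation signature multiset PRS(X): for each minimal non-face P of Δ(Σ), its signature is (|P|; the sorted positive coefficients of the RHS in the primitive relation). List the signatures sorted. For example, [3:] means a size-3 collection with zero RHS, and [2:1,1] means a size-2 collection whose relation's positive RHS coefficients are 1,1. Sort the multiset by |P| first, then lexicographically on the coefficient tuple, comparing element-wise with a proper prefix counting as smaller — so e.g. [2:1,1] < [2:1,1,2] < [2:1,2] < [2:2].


Σ has 20 primitive collections:

  {1,4}:  v_{1} + v_{4} = 0  →  sig = [2:]
  {2,6}:  v_{2} + v_{6} = 0  →  sig = [2:]
  {3,5}:  v_{3} + v_{5} = 0  →  sig = [2:]
  {1,3}:  v_{1} + v_{3} = v_{7}  →  sig = [2:1]
  {1,5}:  v_{1} + v_{5} = v_{2}  →  sig = [2:1]
  {1,6}:  v_{1} + v_{6} = v_{3}  →  sig = [2:1]
  {2,3}:  v_{2} + v_{3} = v_{1}  →  sig = [2:1]
  {2,4}:  v_{2} + v_{4} = v_{5}  →  sig = [2:1]
  {2,8}:  v_{2} + v_{8} = v_{3}  →  sig = [2:1]
  {3,4}:  v_{3} + v_{4} = v_{6}  →  sig = [2:1]
  {3,6}:  v_{3} + v_{6} = v_{8}  →  sig = [2:1]
  {4,7}:  v_{4} + v_{7} = v_{3}  →  sig = [2:1]
  {5,6}:  v_{5} + v_{6} = v_{4}  →  sig = [2:1]
  {5,7}:  v_{5} + v_{7} = v_{1}  →  sig = [2:1]
  {5,8}:  v_{5} + v_{8} = v_{6}  →  sig = [2:1]
  {1,8}:  v_{1} + v_{8} = 2·v_{3}  →  sig = [2:2]
  {2,7}:  v_{2} + v_{7} = 2·v_{1}  →  sig = [2:2]
  {4,8}:  v_{4} + v_{8} = 2·v_{6}  →  sig = [2:2]
  {6,7}:  v_{6} + v_{7} = 2·v_{3}  →  sig = [2:2]
  {7,8}:  v_{7} + v_{8} = 3·v_{3}  →  sig = [2:3]

Hence PRS(X_Σ) =
    |P|=2: 20 collections, coeffs (), (), (), (1), (1), (1), (1), (1), (1), (1), (1), (1), (1), (1), (1), (2), (2), (2), (2), (3)


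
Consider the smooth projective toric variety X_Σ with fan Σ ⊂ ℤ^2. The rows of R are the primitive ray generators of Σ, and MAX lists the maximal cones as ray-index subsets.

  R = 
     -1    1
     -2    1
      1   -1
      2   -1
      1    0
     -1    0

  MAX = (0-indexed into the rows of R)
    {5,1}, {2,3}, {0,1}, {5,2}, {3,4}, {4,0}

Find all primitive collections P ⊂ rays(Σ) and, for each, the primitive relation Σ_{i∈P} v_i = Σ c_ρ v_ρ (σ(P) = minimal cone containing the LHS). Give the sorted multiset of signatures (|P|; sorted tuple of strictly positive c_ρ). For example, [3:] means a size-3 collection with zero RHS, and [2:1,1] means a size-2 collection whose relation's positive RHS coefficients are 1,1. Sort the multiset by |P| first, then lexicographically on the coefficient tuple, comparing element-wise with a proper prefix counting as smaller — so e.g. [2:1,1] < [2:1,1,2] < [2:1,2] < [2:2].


9 collections generate NE(X_Σ); each relation:

  {0,2}:  v_{0} + v_{2} = 0  so sig = [2:]
  {1,3}:  v_{1} + v_{3} = 0  so sig = [2:]
  {4,5}:  v_{4} + v_{5} = 0  so sig = [2:]
  {0,3}:  v_{0} + v_{3} = v_{4}  so sig = [2:1]
  {0,5}:  v_{0} + v_{5} = v_{1}  so sig = [2:1]
  {1,2}:  v_{1} + v_{2} = v_{5}  so sig = [2:1]
  {1,4}:  v_{1} + v_{4} = v_{0}  so sig = [2:1]
  {2,4}:  v_{2} + v_{4} = v_{3}  so sig = [2:1]
  {3,5}:  v_{3} + v_{5} = v_{2}  so sig = [2:1]

Signatures (|P|; sorted positive RHS coefficients), sorted:
    |P|=2: 9 collections, coeffs (), (), (), (1), (1), (1), (1), (1), (1)


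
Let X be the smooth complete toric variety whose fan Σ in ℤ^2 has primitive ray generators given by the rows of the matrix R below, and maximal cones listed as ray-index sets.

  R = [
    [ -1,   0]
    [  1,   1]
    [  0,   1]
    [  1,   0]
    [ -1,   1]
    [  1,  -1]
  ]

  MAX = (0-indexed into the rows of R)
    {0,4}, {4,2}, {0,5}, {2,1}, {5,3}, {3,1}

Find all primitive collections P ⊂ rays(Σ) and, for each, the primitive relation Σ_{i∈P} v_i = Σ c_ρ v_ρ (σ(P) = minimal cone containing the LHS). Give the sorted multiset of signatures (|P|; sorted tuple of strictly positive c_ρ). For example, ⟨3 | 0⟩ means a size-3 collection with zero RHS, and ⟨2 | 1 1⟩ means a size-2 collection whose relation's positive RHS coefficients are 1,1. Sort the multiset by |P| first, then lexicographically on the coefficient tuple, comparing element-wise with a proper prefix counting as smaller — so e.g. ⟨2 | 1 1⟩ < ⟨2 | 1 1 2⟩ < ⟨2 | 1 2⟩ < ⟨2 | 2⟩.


9 minimal non-faces of Δ(Σ) (on 6 rays):

  P={0,3}:  v_{0} + v_{3} = 0  ⇒ sig = ⟨2 | 0⟩
  P={4,5}:  v_{4} + v_{5} = 0  ⇒ sig = ⟨2 | 0⟩
  P={0,1}:  v_{0} + v_{1} = v_{2}  ⇒ sig = ⟨2 | 1⟩
  P={0,2}:  v_{0} + v_{2} = v_{4}  ⇒ sig = ⟨2 | 1⟩
  P={2,3}:  v_{2} + v_{3} = v_{1}  ⇒ sig = ⟨2 | 1⟩
  P={2,5}:  v_{2} + v_{5} = v_{3}  ⇒ sig = ⟨2 | 1⟩
  P={3,4}:  v_{3} + v_{4} = v_{2}  ⇒ sig = ⟨2 | 1⟩
  P={1,4}:  v_{1} + v_{4} = 2·v_{2}  ⇒ sig = ⟨2 | 2⟩
  P={1,5}:  v_{1} + v_{5} = 2·v_{3}  ⇒ sig = ⟨2 | 2⟩

Sorted signature multiset PRS(X):
{ ⟨2 | 0⟩ ×2,  ⟨2 | 1⟩ ×5,  ⟨2 | 2⟩ ×2 }


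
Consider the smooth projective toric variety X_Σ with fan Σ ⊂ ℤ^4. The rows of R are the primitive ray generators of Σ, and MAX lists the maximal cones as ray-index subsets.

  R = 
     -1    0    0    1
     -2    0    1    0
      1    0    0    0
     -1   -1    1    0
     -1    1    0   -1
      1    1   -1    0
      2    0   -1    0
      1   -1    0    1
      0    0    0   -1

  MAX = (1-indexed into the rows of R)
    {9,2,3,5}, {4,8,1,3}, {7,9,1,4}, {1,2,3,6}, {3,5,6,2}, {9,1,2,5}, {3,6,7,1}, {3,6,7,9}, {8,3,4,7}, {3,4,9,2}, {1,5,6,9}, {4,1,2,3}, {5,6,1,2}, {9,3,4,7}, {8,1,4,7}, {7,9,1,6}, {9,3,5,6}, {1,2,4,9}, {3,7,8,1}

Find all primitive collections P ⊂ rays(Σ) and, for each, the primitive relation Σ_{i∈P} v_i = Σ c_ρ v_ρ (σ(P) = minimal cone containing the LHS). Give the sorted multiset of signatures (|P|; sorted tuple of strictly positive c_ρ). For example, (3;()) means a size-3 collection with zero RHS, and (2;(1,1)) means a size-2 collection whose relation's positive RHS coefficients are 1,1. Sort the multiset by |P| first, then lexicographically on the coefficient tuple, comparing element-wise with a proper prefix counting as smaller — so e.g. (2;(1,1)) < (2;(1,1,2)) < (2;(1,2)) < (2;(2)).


Δ(Σ) — 9 vertices, 12 min non-faces:

  P={2,7}:  v_{2} + v_{7} = 0 — sig = (2;())
  P={4,6}:  v_{4} + v_{6} = 0 — sig = (2;())
  P={5,8}:  v_{5} + v_{8} = 0 — sig = (2;())
  P={4,5}:  v_{4} + v_{5} = v_{2} + v_{9} — sig = (2;(1,1))
  P={5,7}:  v_{5} + v_{7} = v_{6} + v_{9} — sig = (2;(1,1))
  P={8,9}:  v_{8} + v_{9} = v_{4} + v_{7} — sig = (2;(1,1))
  P={2,8}:  v_{2} + v_{8} = v_{1} + v_{3} + v_{4} — sig = (2;(1,1,1))
  P={6,8}:  v_{6} + v_{8} = v_{1} + v_{3} + v_{7} — sig = (2;(1,1,1))
  P={1,3,9}:  v_{1} + v_{3} + v_{9} = 0 — sig = (3;())
  P={2,6,9}:  v_{2} + v_{6} + v_{9} = v_{5} — sig = (3;(1))
  P={1,3,5}:  v_{1} + v_{3} + v_{5} = v_{2} + v_{6} — sig = (3;(1,1))
  P={1,3,4,7}:  v_{1} + v_{3} + v_{4} + v_{7} = v_{8} — sig = (4;(1))

Hence PRS(X_Σ) =
    |P|=2: 8 collections, coeffs (), (), (), (1,1), (1,1), (1,1), (1,1,1), (1,1,1)
    |P|=3: 3 collections, coeffs (), (1), (1,1)
    |P|=4: 1 collection, coeffs (1)


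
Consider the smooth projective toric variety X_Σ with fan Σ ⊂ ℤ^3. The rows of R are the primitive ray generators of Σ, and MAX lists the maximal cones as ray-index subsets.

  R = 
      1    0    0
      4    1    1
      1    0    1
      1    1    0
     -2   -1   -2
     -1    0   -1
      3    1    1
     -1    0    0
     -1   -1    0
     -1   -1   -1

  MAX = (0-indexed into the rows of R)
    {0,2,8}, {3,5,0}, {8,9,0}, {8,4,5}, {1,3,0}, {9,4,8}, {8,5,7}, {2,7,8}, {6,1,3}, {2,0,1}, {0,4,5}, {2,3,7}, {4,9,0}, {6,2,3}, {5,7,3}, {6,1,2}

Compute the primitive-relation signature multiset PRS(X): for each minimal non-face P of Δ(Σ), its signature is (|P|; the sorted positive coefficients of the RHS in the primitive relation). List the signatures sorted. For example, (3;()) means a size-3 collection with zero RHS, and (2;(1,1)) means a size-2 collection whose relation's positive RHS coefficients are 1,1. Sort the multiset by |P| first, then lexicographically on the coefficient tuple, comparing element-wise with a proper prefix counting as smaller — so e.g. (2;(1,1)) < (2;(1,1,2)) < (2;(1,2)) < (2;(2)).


The 25 primitive collections of Σ (r=10, n=3):

  P = {0,7}:  v_{0} + v_{7} = 0 — sig = (2;())
  P = {2,5}:  v_{2} + v_{5} = 0 — sig = (2;())
  P = {3,8}:  v_{3} + v_{8} = 0 — sig = (2;())
  P = {0,6}:  v_{0} + v_{6} = v_{1} — sig = (2;(1))
  P = {1,7}:  v_{1} + v_{7} = v_{6} — sig = (2;(1))
  P = {2,4}:  v_{2} + v_{4} = v_{9} — sig = (2;(1))
  P = {5,9}:  v_{5} + v_{9} = v_{4} — sig = (2;(1))
  P = {2,9}:  v_{2} + v_{9} = v_{0} + v_{8} — sig = (2;(1,1))
  P = {3,9}:  v_{3} + v_{9} = v_{0} + v_{5} — sig = (2;(1,1))
  P = {5,6}:  v_{5} + v_{6} = v_{0} + v_{3} — sig = (2;(1,1))
  P = {6,7}:  v_{6} + v_{7} = v_{2} + v_{3} — sig = (2;(1,1))
  P = {6,8}:  v_{6} + v_{8} = v_{0} + v_{2} — sig = (2;(1,1))
  P = {7,9}:  v_{7} + v_{9} = v_{5} + v_{8} — sig = (2;(1,1))
  P = {1,5}:  v_{1} + v_{5} = 2·v_{0} + v_{3} — sig = (2;(1,2))
  P = {1,8}:  v_{1} + v_{8} = 2·v_{0} + v_{2} — sig = (2;(1,2))
  P = {3,4}:  v_{3} + v_{4} = v_{0} + 2·v_{5} — sig = (2;(1,2))
  P = {4,6}:  v_{4} + v_{6} = 2·v_{0} + v_{5} — sig = (2;(1,2))
  P = {4,7}:  v_{4} + v_{7} = 2·v_{5} + v_{8} — sig = (2;(1,2))
  P = {1,4}:  v_{1} + v_{4} = 3·v_{0} + v_{5} — sig = (2;(1,3))
  P = {6,9}:  v_{6} + v_{9} = 2·v_{0} — sig = (2;(2))
  P = {1,9}:  v_{1} + v_{9} = 3·v_{0} — sig = (2;(3))
  P = {0,2,3}:  v_{0} + v_{2} + v_{3} = v_{6} — sig = (3;(1))
  P = {0,5,8}:  v_{0} + v_{5} + v_{8} = v_{9} — sig = (3;(1))
  P = {0,4,8}:  v_{0} + v_{4} + v_{8} = 2·v_{9} — sig = (3;(2))
  P = {1,2,3}:  v_{1} + v_{2} + v_{3} = 2·v_{6} — sig = (3;(2))

Hence PRS(X_Σ) =
    (2;())
    (2;())
    (2;())
    (2;(1))
    (2;(1))
    (2;(1))
    (2;(1))
    (2;(1,1))
    (2;(1,1))
    (2;(1,1))
    (2;(1,1))
    (2;(1,1))
    (2;(1,1))
    (2;(1,2))
    (2;(1,2))
    (2;(1,2))
    (2;(1,2))
    (2;(1,2))
    (2;(1,3))
    (2;(2))
    (2;(3))
    (3;(1))
    (3;(1))
    (3;(2))
    (3;(2))


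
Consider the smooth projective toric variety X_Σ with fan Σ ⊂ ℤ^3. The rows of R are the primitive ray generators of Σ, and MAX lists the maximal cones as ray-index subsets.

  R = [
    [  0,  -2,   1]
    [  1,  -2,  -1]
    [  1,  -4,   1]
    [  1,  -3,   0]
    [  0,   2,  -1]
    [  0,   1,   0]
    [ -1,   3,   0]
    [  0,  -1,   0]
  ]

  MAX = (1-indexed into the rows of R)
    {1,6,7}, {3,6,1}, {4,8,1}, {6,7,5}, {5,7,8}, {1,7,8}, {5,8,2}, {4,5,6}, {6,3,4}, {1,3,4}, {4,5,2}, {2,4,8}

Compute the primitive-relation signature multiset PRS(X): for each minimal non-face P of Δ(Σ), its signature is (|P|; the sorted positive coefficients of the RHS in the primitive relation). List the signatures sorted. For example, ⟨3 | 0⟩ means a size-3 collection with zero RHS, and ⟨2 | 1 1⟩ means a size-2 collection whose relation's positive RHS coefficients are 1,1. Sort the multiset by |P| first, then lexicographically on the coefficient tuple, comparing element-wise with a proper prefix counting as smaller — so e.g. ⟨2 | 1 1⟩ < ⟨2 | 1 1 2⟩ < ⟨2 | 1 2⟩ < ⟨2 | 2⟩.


The 12 primitive collections of Σ (r=8, n=3):

  P={1,5}:  v_{1} + v_{5} = 0  →  sig = ⟨2 | 0⟩
  P={4,7}:  v_{4} + v_{7} = 0  →  sig = ⟨2 | 0⟩
  P={6,8}:  v_{6} + v_{8} = 0  →  sig = ⟨2 | 0⟩
  P={1,2}:  v_{1} + v_{2} = v_{4} + v_{8}  →  sig = ⟨2 | 1 1⟩
  P={2,6}:  v_{2} + v_{6} = v_{4} + v_{5}  →  sig = ⟨2 | 1 1⟩
  P={2,7}:  v_{2} + v_{7} = v_{5} + v_{8}  →  sig = ⟨2 | 1 1⟩
  P={3,5}:  v_{3} + v_{5} = v_{4} + v_{6}  →  sig = ⟨2 | 1 1⟩
  P={3,7}:  v_{3} + v_{7} = v_{1} + v_{6}  →  sig = ⟨2 | 1 1⟩
  P={3,8}:  v_{3} + v_{8} = v_{1} + v_{4}  →  sig = ⟨2 | 1 1⟩
  P={2,3}:  v_{2} + v_{3} = 2·v_{4}  →  sig = ⟨2 | 2⟩
  P={1,4,6}:  v_{1} + v_{4} + v_{6} = v_{3}  →  sig = ⟨3 | 1⟩
  P={4,5,8}:  v_{4} + v_{5} + v_{8} = v_{2}  →  sig = ⟨3 | 1⟩

Sorted signature multiset PRS(X):
    ⟨2 | 0⟩
    ⟨2 | 0⟩
    ⟨2 | 0⟩
    ⟨2 | 1 1⟩
    ⟨2 | 1 1⟩
    ⟨2 | 1 1⟩
    ⟨2 | 1 1⟩
    ⟨2 | 1 1⟩
    ⟨2 | 1 1⟩
    ⟨2 | 2⟩
    ⟨3 | 1⟩
    ⟨3 | 1⟩


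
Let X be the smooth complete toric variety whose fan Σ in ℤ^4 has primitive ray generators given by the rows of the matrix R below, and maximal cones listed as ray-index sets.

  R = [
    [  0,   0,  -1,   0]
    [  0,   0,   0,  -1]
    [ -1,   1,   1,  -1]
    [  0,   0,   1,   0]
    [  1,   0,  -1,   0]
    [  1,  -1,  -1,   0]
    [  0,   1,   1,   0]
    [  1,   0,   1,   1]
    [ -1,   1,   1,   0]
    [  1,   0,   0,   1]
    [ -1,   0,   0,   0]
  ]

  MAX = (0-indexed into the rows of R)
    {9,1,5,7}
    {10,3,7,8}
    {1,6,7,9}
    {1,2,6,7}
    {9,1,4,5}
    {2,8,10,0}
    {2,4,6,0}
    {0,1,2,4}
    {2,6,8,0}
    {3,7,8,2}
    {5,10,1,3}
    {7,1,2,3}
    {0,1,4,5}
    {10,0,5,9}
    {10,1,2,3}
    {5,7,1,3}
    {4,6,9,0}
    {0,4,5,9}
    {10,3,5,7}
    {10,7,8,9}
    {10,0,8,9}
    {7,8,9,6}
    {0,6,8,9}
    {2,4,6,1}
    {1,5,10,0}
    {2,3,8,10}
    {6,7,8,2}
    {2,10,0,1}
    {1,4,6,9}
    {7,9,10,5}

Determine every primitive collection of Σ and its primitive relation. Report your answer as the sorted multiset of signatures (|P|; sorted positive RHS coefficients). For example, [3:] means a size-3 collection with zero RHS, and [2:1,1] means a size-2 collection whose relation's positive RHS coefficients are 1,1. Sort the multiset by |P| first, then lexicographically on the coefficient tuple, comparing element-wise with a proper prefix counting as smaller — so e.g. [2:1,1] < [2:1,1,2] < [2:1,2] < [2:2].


|primitive collections| = 19. Relations:

  {0,3}:  v_{0} + v_{3} = 0  →  sig = [2:]
  {5,8}:  v_{5} + v_{8} = 0  →  sig = [2:]
  {0,7}:  v_{0} + v_{7} = v_{9}  →  sig = [2:1]
  {1,8}:  v_{1} + v_{8} = v_{2}  →  sig = [2:1]
  {2,5}:  v_{2} + v_{5} = v_{1}  →  sig = [2:1]
  {2,9}:  v_{2} + v_{9} = v_{6}  →  sig = [2:1]
  {3,9}:  v_{3} + v_{9} = v_{7}  →  sig = [2:1]
  {4,10}:  v_{4} + v_{10} = v_{0}  →  sig = [2:1]
  {6,10}:  v_{6} + v_{10} = v_{8}  →  sig = [2:1]
  {3,4}:  v_{3} + v_{4} = v_{1} + v_{9}  →  sig = [2:1,1]
  {3,6}:  v_{3} + v_{6} = v_{2} + v_{7}  →  sig = [2:1,1]
  {4,8}:  v_{4} + v_{8} = v_{0} + v_{6}  →  sig = [2:1,1]
  {5,6}:  v_{5} + v_{6} = v_{1} + v_{9}  →  sig = [2:1,1]
  {4,7}:  v_{4} + v_{7} = v_{1} + 2·v_{9}  →  sig = [2:1,2]
  {1,9,10}:  v_{1} + v_{9} + v_{10} = 0  →  sig = [3:]
  {0,1,9}:  v_{0} + v_{1} + v_{9} = v_{4}  →  sig = [3:1]
  {1,7,10}:  v_{1} + v_{7} + v_{10} = v_{3}  →  sig = [3:1]
  {0,1,6}:  v_{0} + v_{1} + v_{6} = v_{2} + v_{4}  →  sig = [3:1,1]
  {2,7,10}:  v_{2} + v_{7} + v_{10} = v_{3} + v_{8}  →  sig = [3:1,1]

Signatures (|P|; sorted positive RHS coefficients), sorted:
{ [2:] ×2,  [2:1] ×7,  [2:1,1] ×4,  [2:1,2],  [3:],  [3:1] ×2,  [3:1,1] ×2 }
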